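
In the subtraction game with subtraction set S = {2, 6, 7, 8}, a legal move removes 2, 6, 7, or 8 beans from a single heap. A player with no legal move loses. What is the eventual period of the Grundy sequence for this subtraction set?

G(0) = 0
G(1) = mex{} = 0
G(2) = mex{0} = 1
G(3) = mex{0} = 1
G(4) = mex{1} = 0
G(5) = mex{1} = 0
G(6) = mex{0,0} = 1
G(7) = mex{0,0,0} = 1
G(8) = mex{1,1,0,0} = 2
G(9) = mex{1,1,1,0} = 2
G(10) = mex{2,0,1,1} = 3
G(11) = mex{2,0,0,1} = 3
G(12) = mex{3,1,0,0} = 2
G(13) = mex{3,1,1,0} = 2
G(14) = mex{2,2,1,1} = 0
G(15) = mex{2,2,2,1} = 0
G(16) = mex{0,3,2,2} = 1
G(17) = mex{0,3,3,2} = 1
G(18) = mex{1,2,3,3} = 0
G(19) = mex{1,2,2,3} = 0
G(20) = mex{0,0,2,2} = 1
G(21) = mex{0,0,0,2} = 1
G(22) = mex{1,1,0,0} = 2
G(23) = mex{1,1,1,0} = 2
G(24) = mex{2,0,1,1} = 3
G(25) = mex{2,0,0,1} = 3
G(26) = mex{3,1,0,0} = 2
G(27) = mex{3,1,1,0} = 2
G(28) = mex{2,2,1,1} = 0
G(29) = mex{2,2,2,1} = 0
G(n+14) = G(n) holds for n = 0,…,7 (a full window of length max(S) = 8), so the sequence is purely periodic with period 14.

14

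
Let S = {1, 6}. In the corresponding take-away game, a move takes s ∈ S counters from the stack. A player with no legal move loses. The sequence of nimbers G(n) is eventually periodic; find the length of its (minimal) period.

7

G(0) = 0
G(1) = mex{0} = 1
G(2) = mex{1} = 0
G(3) = mex{0} = 1
G(4) = mex{1} = 0
G(5) = mex{0} = 1
G(6) = mex{1,0} = 2
G(7) = mex{2,1} = 0
G(8) = mex{0,0} = 1
G(9) = mex{1,1} = 0
G(10) = mex{0,0} = 1
G(11) = mex{1,1} = 0
G(12) = mex{0,2} = 1
G(13) = mex{1,0} = 2
G(14) = mex{2,1} = 0
G(15) = mex{0,0} = 1
G(n+7) = G(n) holds for n = 0,…,5 (a full window of length max(S) = 6), so the sequence is purely periodic with period 7.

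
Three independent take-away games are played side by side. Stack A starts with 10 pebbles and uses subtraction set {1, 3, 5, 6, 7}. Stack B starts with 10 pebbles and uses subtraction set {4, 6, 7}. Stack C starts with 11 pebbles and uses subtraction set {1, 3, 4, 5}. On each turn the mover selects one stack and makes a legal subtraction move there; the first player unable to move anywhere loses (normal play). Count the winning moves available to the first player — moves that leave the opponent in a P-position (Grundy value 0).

Stack A, S = {1, 3, 5, 6, 7}:
G(0) = 0
G(1) = mex{0} = 1
G(2) = mex{1} = 0
G(3) = mex{0,0} = 1
G(4) = mex{1,1} = 0
G(5) = mex{0,0,0} = 1
G(6) = mex{1,1,1,0} = 2
G(7) = mex{2,0,0,1,0} = 3
G(8) = mex{3,1,1,0,1} = 2
G(9) = mex{2,2,0,1,0} = 3
G(10) = mex{3,3,1,0,1} = 2
G_A(10) = 2.
Stack B, S = {4, 6, 7}:
n :  0  1  2  3  4  5  6  7  8  9 10
G :  0  0  0  0  1  1  1  1  2  2  2
G_B(10) = 2.
Stack C, S = {1, 3, 4, 5}:
G(0) = 0
G(1) = mex{0} = 1
G(2) = mex{1} = 0
G(3) = mex{0,0} = 1
G(4) = mex{1,1,0} = 2
G(5) = mex{2,0,1,0} = 3
G(6) = mex{3,1,0,1} = 2
G(7) = mex{2,2,1,0} = 3
G(8) = mex{3,3,2,1} = 0
G(9) = mex{0,2,3,2} = 1
G(10) = mex{1,3,2,3} = 0
G(11) = mex{0,0,3,2} = 1
G_C(11) = 1.
Combined Grundy value = 2 ⊕ 2 ⊕ 1 = 1.
A winning move leaves total XOR = 0, i.e. changes one component's Grundy value g to g ⊕ X where X is the current total.
Stack A: need g' = 2⊕1 = 3. Options: 10−1→G=3, 10−3→G=3, 10−5→G=1, 10−6→G=0, 10−7→G=1. Hits: 2.
Stack B: need g' = 2⊕1 = 3. Options: 10−4→G=1, 10−6→G=1, 10−7→G=0. Hits: 0.
Stack C: need g' = 1⊕1 = 0. Options: 11−1→G=0, 11−3→G=0, 11−4→G=3, 11−5→G=2. Hits: 2.

4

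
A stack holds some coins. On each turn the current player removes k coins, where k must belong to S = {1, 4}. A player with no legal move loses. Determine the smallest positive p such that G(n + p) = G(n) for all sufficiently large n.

5

G(0) = 0
G(1) = mex{0} = 1
G(2) = mex{1} = 0
G(3) = mex{0} = 1
G(4) = mex{1,0} = 2
G(5) = mex{2,1} = 0
G(6) = mex{0,0} = 1
G(7) = mex{1,1} = 0
G(8) = mex{0,2} = 1
G(9) = mex{1,0} = 2
G(10) = mex{2,1} = 0
G(11) = mex{0,0} = 1
G(12) = mex{1,1} = 0
G(13) = mex{0,2} = 1
G(14) = mex{1,0} = 2
G(n+5) = G(n) holds for n = 0,…,3 (a full window of length max(S) = 4), so the sequence is purely periodic with period 5.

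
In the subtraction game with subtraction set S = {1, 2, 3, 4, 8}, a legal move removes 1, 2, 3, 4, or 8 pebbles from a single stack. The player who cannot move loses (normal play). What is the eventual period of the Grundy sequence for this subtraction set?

5

n :  0  1  2  3  4  5  6  7  8  9 10 11 12 13 14
G :  0  1  2  3  4  0  1  2  3  4  0  1  2  3  4
G(n+5) = G(n) holds for n = 0,…,7 (a full window of length max(S) = 8), so the sequence is purely periodic with period 5.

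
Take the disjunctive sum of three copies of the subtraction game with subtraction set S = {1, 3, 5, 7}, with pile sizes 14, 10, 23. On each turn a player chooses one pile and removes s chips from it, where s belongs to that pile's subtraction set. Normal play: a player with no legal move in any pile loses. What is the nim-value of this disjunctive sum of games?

All piles use S = {1, 3, 5, 7}:
G(0) = 0
G(1) = mex{0} = 1
G(2) = mex{1} = 0
G(3) = mex{0,0} = 1
G(4) = mex{1,1} = 0
G(5) = mex{0,0,0} = 1
G(6) = mex{1,1,1} = 0
G(7) = mex{0,0,0,0} = 1
G(8) = mex{1,1,1,1} = 0
G(9) = mex{0,0,0,0} = 1
G(10) = mex{1,1,1,1} = 0
G(11) = mex{0,0,0,0} = 1
G(12) = mex{1,1,1,1} = 0
G(13) = mex{0,0,0,0} = 1
G(14) = mex{1,1,1,1} = 0
G(15) = mex{0,0,0,0} = 1
G(16) = mex{1,1,1,1} = 0
G(17) = mex{0,0,0,0} = 1
G(18) = mex{1,1,1,1} = 0
G(19) = mex{0,0,0,0} = 1
G(20) = mex{1,1,1,1} = 0
G(21) = mex{0,0,0,0} = 1
G(22) = mex{1,1,1,1} = 0
G(23) = mex{0,0,0,0} = 1
Pile A: G(14) = 0.
Pile B: G(10) = 0.
Pile C: G(23) = 1.
Combined Grundy value = 0 ⊕ 0 ⊕ 1 = 1.

1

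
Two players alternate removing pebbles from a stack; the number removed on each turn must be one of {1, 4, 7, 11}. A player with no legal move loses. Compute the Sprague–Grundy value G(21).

n :  0  1  2  3  4  5  6  7  8  9 10 11 12 13 14 15 16 17 18 19 20 21
G :  0  1  0  1  2  0  1  2  0  1  0  1  2  3  4  3  4  2  0  1  0  1

1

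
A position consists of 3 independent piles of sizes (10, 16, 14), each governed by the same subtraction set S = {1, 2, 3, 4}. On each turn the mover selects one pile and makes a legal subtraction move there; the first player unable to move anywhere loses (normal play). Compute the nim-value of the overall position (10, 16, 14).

5

All piles use S = {1, 2, 3, 4}:
n :  0  1  2  3  4  5  6  7  8  9 10 11 12 13 14 15 16
G :  0  1  2  3  4  0  1  2  3  4  0  1  2  3  4  0  1
Pile A: G(10) = 0.
Pile B: G(16) = 1.
Pile C: G(14) = 4.
Combined Grundy value = 0 ⊕ 1 ⊕ 4 = 5.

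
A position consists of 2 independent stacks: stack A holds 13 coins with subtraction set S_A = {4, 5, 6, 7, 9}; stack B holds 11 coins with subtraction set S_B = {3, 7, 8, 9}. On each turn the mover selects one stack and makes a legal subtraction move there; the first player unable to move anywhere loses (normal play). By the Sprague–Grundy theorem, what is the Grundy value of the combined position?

Stack A, S = {4, 5, 6, 7, 9}:
n :  0  1  2  3  4  5  6  7  8  9 10 11 12 13
G :  0  0  0  0  1  1  1  1  2  2  2  2  3  0
G_A(13) = 0.
Stack B, S = {3, 7, 8, 9}:
G(0) = 0
G(1) = mex{} = 0
G(2) = mex{} = 0
G(3) = mex{0} = 1
G(4) = mex{0} = 1
G(5) = mex{0} = 1
G(6) = mex{1} = 0
G(7) = mex{1,0} = 2
G(8) = mex{1,0,0} = 2
G(9) = mex{0,0,0,0} = 1
G(10) = mex{2,1,0,0} = 3
G(11) = mex{2,1,1,0} = 3
G_B(11) = 3.
Combined Grundy value = 0 ⊕ 3 = 3.

3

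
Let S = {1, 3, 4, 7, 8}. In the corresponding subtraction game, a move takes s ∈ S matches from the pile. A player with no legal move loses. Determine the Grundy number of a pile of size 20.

5

n :  0  1  2  3  4  5  6  7  8  9 10 11 12 13 14 15 16 17 18 19 20
G :  0  1  0  1  2  3  2  3  4  5  4  0  1  0  1  2  3  2  3  4  5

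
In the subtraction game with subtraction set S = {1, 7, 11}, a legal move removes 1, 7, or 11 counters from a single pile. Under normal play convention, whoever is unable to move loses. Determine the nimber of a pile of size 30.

0

G(0) = 0
G(1) = mex{0} = 1
G(2) = mex{1} = 0
G(3) = mex{0} = 1
G(4) = mex{1} = 0
G(5) = mex{0} = 1
G(6) = mex{1} = 0
G(7) = mex{0,0} = 1
G(8) = mex{1,1} = 0
G(9) = mex{0,0} = 1
G(10) = mex{1,1} = 0
G(11) = mex{0,0,0} = 1
G(12) = mex{1,1,1} = 0
G(13) = mex{0,0,0} = 1
G(14) = mex{1,1,1} = 0
G(15) = mex{0,0,0} = 1
G(16) = mex{1,1,1} = 0
G(17) = mex{0,0,0} = 1
G(18) = mex{1,1,1} = 0
G(19) = mex{0,0,0} = 1
G(20) = mex{1,1,1} = 0
G(21) = mex{0,0,0} = 1
G(22) = mex{1,1,1} = 0
G(23) = mex{0,0,0} = 1
G(24) = mex{1,1,1} = 0
G(25) = mex{0,0,0} = 1
G(26) = mex{1,1,1} = 0
G(27) = mex{0,0,0} = 1
G(28) = mex{1,1,1} = 0
G(29) = mex{0,0,0} = 1
G(30) = mex{1,1,1} = 0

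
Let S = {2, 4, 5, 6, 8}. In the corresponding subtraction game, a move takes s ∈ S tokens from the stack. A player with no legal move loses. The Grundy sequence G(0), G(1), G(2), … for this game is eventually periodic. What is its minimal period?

n :  0  1  2  3  4  5  6  7  8  9 10 11 12 13 14 15 16 17 18 19 20 21
G :  0  0  1  1  2  2  3  3  4  4  0  0  1  1  2  2  3  3  4  4  0  0
G(n+10) = G(n) holds for n = 0,…,7 (a full window of length max(S) = 8), so the sequence is purely periodic with period 10.

10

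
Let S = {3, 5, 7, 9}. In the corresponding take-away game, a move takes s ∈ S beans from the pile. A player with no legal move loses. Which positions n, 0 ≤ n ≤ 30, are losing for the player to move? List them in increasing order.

G(0) = 0
G(1) = mex{} = 0
G(2) = mex{} = 0
G(3) = mex{0} = 1
G(4) = mex{0} = 1
G(5) = mex{0,0} = 1
G(6) = mex{1,0} = 2
G(7) = mex{1,0,0} = 2
G(8) = mex{1,1,0} = 2
G(9) = mex{2,1,0,0} = 3
G(10) = mex{2,1,1,0} = 3
G(11) = mex{2,2,1,0} = 3
G(12) = mex{3,2,1,1} = 0
G(13) = mex{3,2,2,1} = 0
G(14) = mex{3,3,2,1} = 0
G(15) = mex{0,3,2,2} = 1
G(16) = mex{0,3,3,2} = 1
G(17) = mex{0,0,3,2} = 1
G(18) = mex{1,0,3,3} = 2
G(19) = mex{1,0,0,3} = 2
G(20) = mex{1,1,0,3} = 2
G(21) = mex{2,1,0,0} = 3
G(22) = mex{2,1,1,0} = 3
G(23) = mex{2,2,1,0} = 3
G(24) = mex{3,2,1,1} = 0
G(25) = mex{3,2,2,1} = 0
G(26) = mex{3,3,2,1} = 0
G(27) = mex{0,3,2,2} = 1
G(28) = mex{0,3,3,2} = 1
G(29) = mex{0,0,3,2} = 1
G(30) = mex{1,0,3,3} = 2
P-positions are exactly the n with G(n) = 0.

0, 1, 2, 12, 13, 14, 24, 25, 26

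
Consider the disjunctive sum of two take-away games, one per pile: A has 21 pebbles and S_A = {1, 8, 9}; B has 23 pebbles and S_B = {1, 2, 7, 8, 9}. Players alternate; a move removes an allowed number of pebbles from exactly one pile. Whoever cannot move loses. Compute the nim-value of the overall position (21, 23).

Pile A, S = {1, 8, 9}:
n :  0  1  2  3  4  5  6  7  8  9 10 11 12 13 14 15 16 17 18 19 20 21
G :  0  1  0  1  0  1  0  1  2  3  2  3  2  3  2  3  0  1  0  1  0  1
G_A(21) = 1.
Pile B, S = {1, 2, 7, 8, 9}:
G(0) = 0
G(1) = mex{0} = 1
G(2) = mex{1,0} = 2
G(3) = mex{2,1} = 0
G(4) = mex{0,2} = 1
G(5) = mex{1,0} = 2
G(6) = mex{2,1} = 0
G(7) = mex{0,2,0} = 1
G(8) = mex{1,0,1,0} = 2
G(9) = mex{2,1,2,1,0} = 3
G(10) = mex{3,2,0,2,1} = 4
G(11) = mex{4,3,1,0,2} = 5
G(12) = mex{5,4,2,1,0} = 3
G(13) = mex{3,5,0,2,1} = 4
G(14) = mex{4,3,1,0,2} = 5
G(15) = mex{5,4,2,1,0} = 3
G(16) = mex{3,5,3,2,1} = 0
G(17) = mex{0,3,4,3,2} = 1
G(18) = mex{1,0,5,4,3} = 2
G(19) = mex{2,1,3,5,4} = 0
G(20) = mex{0,2,4,3,5} = 1
G(21) = mex{1,0,5,4,3} = 2
G(22) = mex{2,1,3,5,4} = 0
G(23) = mex{0,2,0,3,5} = 1
G_B(23) = 1.
Combined Grundy value = 1 ⊕ 1 = 0.

0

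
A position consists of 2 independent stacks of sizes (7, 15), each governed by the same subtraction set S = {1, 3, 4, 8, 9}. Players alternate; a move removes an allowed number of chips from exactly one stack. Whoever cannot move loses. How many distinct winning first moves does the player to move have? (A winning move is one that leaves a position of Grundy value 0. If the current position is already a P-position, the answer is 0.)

4

All stacks use S = {1, 3, 4, 8, 9}:
n :  0  1  2  3  4  5  6  7  8  9 10 11 12 13 14 15
G :  0  1  0  1  2  3  2  0  1  4  3  2  0  1  0  1
Stack A: G(7) = 0.
Stack B: G(15) = 1.
Combined Grundy value = 0 ⊕ 1 = 1.
A winning move leaves total XOR = 0, i.e. changes one component's Grundy value g to g ⊕ X where X is the current total.
Stack A: need g' = 0⊕1 = 1. Options: 7−1→G=2, 7−3→G=2, 7−4→G=1. Hits: 1.
Stack B: need g' = 1⊕1 = 0. Options: 15−1→G=0, 15−3→G=0, 15−4→G=2, 15−8→G=0, 15−9→G=2. Hits: 3.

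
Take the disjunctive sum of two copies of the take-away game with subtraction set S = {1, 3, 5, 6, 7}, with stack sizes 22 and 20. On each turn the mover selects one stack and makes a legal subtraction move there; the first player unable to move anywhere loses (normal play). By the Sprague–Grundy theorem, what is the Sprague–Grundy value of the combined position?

All stacks use S = {1, 3, 5, 6, 7}:
n :  0  1  2  3  4  5  6  7  8  9 10 11 12 13 14 15 16 17 18 19 20 21 22
G :  0  1  0  1  0  1  2  3  2  3  2  3  0  1  0  1  0  1  2  3  2  3  2
Stack A: G(22) = 2.
Stack B: G(20) = 2.
Combined Grundy value = 2 ⊕ 2 = 0.

0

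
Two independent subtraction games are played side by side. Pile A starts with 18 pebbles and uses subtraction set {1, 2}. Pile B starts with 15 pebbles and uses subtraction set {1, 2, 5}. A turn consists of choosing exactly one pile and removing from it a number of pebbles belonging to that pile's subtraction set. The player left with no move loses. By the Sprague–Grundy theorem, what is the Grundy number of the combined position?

0

Pile A, S = {1, 2}:
n :  0  1  2  3  4  5  6  7  8  9 10 11 12 13 14 15 16 17 18
G :  0  1  2  0  1  2  0  1  2  0  1  2  0  1  2  0  1  2  0
G_A(18) = 0.
Pile B, S = {1, 2, 5}:
G(0) = 0
G(1) = mex{0} = 1
G(2) = mex{1,0} = 2
G(3) = mex{2,1} = 0
G(4) = mex{0,2} = 1
G(5) = mex{1,0,0} = 2
G(6) = mex{2,1,1} = 0
G(7) = mex{0,2,2} = 1
G(8) = mex{1,0,0} = 2
G(9) = mex{2,1,1} = 0
G(10) = mex{0,2,2} = 1
G(11) = mex{1,0,0} = 2
G(12) = mex{2,1,1} = 0
G(13) = mex{0,2,2} = 1
G(14) = mex{1,0,0} = 2
G(15) = mex{2,1,1} = 0
G_B(15) = 0.
Combined Grundy value = 0 ⊕ 0 = 0.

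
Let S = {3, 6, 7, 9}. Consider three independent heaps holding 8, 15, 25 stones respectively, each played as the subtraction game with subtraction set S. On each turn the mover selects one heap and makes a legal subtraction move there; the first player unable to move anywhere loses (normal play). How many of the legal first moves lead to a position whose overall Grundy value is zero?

4

All heaps use S = {3, 6, 7, 9}:
n :  0  1  2  3  4  5  6  7  8  9 10 11 12 13 14 15 16 17 18 19 20 21 22 23 24 25
G :  0  0  0  1  1  1  2  2  2  3  3  3  0  0  0  1  1  1  2  2  2  3  3  3  0  0
Heap A: G(8) = 2.
Heap B: G(15) = 1.
Heap C: G(25) = 0.
Combined Grundy value = 2 ⊕ 1 ⊕ 0 = 3.
A winning move leaves total XOR = 0, i.e. changes one component's Grundy value g to g ⊕ X where X is the current total.
Heap A: need g' = 2⊕3 = 1. Options: 8−3→G=1, 8−6→G=0, 8−7→G=0. Hits: 1.
Heap B: need g' = 1⊕3 = 2. Options: 15−3→G=0, 15−6→G=3, 15−7→G=2, 15−9→G=2. Hits: 2.
Heap C: need g' = 0⊕3 = 3. Options: 25−3→G=3, 25−6→G=2, 25−7→G=2, 25−9→G=1. Hits: 1.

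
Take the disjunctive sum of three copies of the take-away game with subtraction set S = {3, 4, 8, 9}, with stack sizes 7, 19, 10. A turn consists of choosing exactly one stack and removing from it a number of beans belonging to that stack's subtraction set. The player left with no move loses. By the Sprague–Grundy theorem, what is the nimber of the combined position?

All stacks use S = {3, 4, 8, 9}:
G(0) = 0
G(1) = mex{} = 0
G(2) = mex{} = 0
G(3) = mex{0} = 1
G(4) = mex{0,0} = 1
G(5) = mex{0,0} = 1
G(6) = mex{1,0} = 2
G(7) = mex{1,1} = 0
G(8) = mex{1,1,0} = 2
G(9) = mex{2,1,0,0} = 3
G(10) = mex{0,2,0,0} = 1
G(11) = mex{2,0,1,0} = 3
G(12) = mex{3,2,1,1} = 0
G(13) = mex{1,3,1,1} = 0
G(14) = mex{3,1,2,1} = 0
G(15) = mex{0,3,0,2} = 1
G(16) = mex{0,0,2,0} = 1
G(17) = mex{0,0,3,2} = 1
G(18) = mex{1,0,1,3} = 2
G(19) = mex{1,1,3,1} = 0
Stack A: G(7) = 0.
Stack B: G(19) = 0.
Stack C: G(10) = 1.
Combined Grundy value = 0 ⊕ 0 ⊕ 1 = 1.

1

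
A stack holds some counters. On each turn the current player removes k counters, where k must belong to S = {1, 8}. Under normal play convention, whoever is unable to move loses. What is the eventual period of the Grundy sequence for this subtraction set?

9

G(0) = 0
G(1) = mex{0} = 1
G(2) = mex{1} = 0
G(3) = mex{0} = 1
G(4) = mex{1} = 0
G(5) = mex{0} = 1
G(6) = mex{1} = 0
G(7) = mex{0} = 1
G(8) = mex{1,0} = 2
G(9) = mex{2,1} = 0
G(10) = mex{0,0} = 1
G(11) = mex{1,1} = 0
G(12) = mex{0,0} = 1
G(13) = mex{1,1} = 0
G(14) = mex{0,0} = 1
G(15) = mex{1,1} = 0
G(16) = mex{0,2} = 1
G(17) = mex{1,0} = 2
G(18) = mex{2,1} = 0
G(19) = mex{0,0} = 1
G(n+9) = G(n) holds for n = 0,…,7 (a full window of length max(S) = 8), so the sequence is purely periodic with period 9.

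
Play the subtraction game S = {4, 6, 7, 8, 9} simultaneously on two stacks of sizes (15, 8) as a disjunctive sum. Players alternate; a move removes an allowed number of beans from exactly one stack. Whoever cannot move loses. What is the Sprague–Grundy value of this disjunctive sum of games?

All stacks use S = {4, 6, 7, 8, 9}:
G(0) = 0
G(1) = mex{} = 0
G(2) = mex{} = 0
G(3) = mex{} = 0
G(4) = mex{0} = 1
G(5) = mex{0} = 1
G(6) = mex{0,0} = 1
G(7) = mex{0,0,0} = 1
G(8) = mex{1,0,0,0} = 2
G(9) = mex{1,0,0,0,0} = 2
G(10) = mex{1,1,0,0,0} = 2
G(11) = mex{1,1,1,0,0} = 2
G(12) = mex{2,1,1,1,0} = 3
G(13) = mex{2,1,1,1,1} = 0
G(14) = mex{2,2,1,1,1} = 0
G(15) = mex{2,2,2,1,1} = 0
Stack A: G(15) = 0.
Stack B: G(8) = 2.
Combined Grundy value = 0 ⊕ 2 = 2.

2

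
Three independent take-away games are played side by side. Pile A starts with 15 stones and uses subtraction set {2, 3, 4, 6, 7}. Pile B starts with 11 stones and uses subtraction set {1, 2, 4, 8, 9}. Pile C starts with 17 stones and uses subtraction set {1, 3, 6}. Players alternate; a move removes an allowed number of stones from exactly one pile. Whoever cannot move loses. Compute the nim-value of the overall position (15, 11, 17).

Pile A, S = {2, 3, 4, 6, 7}:
n :  0  1  2  3  4  5  6  7  8  9 10 11 12 13 14 15
G :  0  0  1  1  2  2  3  3  4  0  0  1  1  2  2  3
G_A(15) = 3.
Pile B, S = {1, 2, 4, 8, 9}:
G(0) = 0
G(1) = mex{0} = 1
G(2) = mex{1,0} = 2
G(3) = mex{2,1} = 0
G(4) = mex{0,2,0} = 1
G(5) = mex{1,0,1} = 2
G(6) = mex{2,1,2} = 0
G(7) = mex{0,2,0} = 1
G(8) = mex{1,0,1,0} = 2
G(9) = mex{2,1,2,1,0} = 3
G(10) = mex{3,2,0,2,1} = 4
G(11) = mex{4,3,1,0,2} = 5
G_B(11) = 5.
Pile C, S = {1, 3, 6}:
G(0) = 0
G(1) = mex{0} = 1
G(2) = mex{1} = 0
G(3) = mex{0,0} = 1
G(4) = mex{1,1} = 0
G(5) = mex{0,0} = 1
G(6) = mex{1,1,0} = 2
G(7) = mex{2,0,1} = 3
G(8) = mex{3,1,0} = 2
G(9) = mex{2,2,1} = 0
G(10) = mex{0,3,0} = 1
G(11) = mex{1,2,1} = 0
G(12) = mex{0,0,2} = 1
G(13) = mex{1,1,3} = 0
G(14) = mex{0,0,2} = 1
G(15) = mex{1,1,0} = 2
G(16) = mex{2,0,1} = 3
G(17) = mex{3,1,0} = 2
G_C(17) = 2.
Combined Grundy value = 3 ⊕ 5 ⊕ 2 = 4.

4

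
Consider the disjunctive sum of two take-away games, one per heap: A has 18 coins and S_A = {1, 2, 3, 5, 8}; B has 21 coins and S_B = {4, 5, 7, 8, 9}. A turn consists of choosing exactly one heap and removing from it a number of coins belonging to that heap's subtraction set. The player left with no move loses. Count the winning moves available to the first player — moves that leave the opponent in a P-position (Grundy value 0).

1

Heap A, S = {1, 2, 3, 5, 8}:
n :  0  1  2  3  4  5  6  7  8  9 10 11 12 13 14 15 16 17 18
G :  0  1  2  3  0  1  2  3  4  5  0  1  2  3  0  1  2  3  4
G_A(18) = 4.
Heap B, S = {4, 5, 7, 8, 9}:
n :  0  1  2  3  4  5  6  7  8  9 10 11 12 13 14 15 16 17 18 19 20 21
G :  0  0  0  0  1  1  1  1  2  2  2  2  3  0  0  0  0  1  1  1  1  2
G_B(21) = 2.
Combined Grundy value = 4 ⊕ 2 = 6.
A winning move leaves total XOR = 0, i.e. changes one component's Grundy value g to g ⊕ X where X is the current total.
Heap A: need g' = 4⊕6 = 2. Options: 18−1→G=3, 18−2→G=2, 18−3→G=1, 18−5→G=3, 18−8→G=0. Hits: 1.
Heap B: need g' = 2⊕6 = 4. Options: 21−4→G=1, 21−5→G=0, 21−7→G=0, 21−8→G=0, 21−9→G=3. Hits: 0.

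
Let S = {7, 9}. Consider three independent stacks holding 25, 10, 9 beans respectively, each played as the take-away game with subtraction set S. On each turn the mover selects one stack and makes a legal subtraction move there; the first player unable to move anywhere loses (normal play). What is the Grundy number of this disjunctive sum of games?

All stacks use S = {7, 9}:
n :  0  1  2  3  4  5  6  7  8  9 10 11 12 13 14 15 16 17 18 19 20 21 22 23 24 25
G :  0  0  0  0  0  0  0  1  1  1  1  1  1  1  2  2  0  0  0  0  0  0  0  1  1  1
Stack A: G(25) = 1.
Stack B: G(10) = 1.
Stack C: G(9) = 1.
Combined Grundy value = 1 ⊕ 1 ⊕ 1 = 1.

1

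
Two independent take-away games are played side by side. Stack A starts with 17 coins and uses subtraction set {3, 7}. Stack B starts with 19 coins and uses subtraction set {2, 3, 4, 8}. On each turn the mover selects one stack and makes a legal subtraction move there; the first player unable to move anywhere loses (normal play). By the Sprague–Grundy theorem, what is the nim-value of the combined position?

2

Stack A, S = {3, 7}:
n :  0  1  2  3  4  5  6  7  8  9 10 11 12 13 14 15 16 17
G :  0  0  0  1  1  1  0  2  2  1  0  0  0  1  1  1  0  2
G_A(17) = 2.
Stack B, S = {2, 3, 4, 8}:
n :  0  1  2  3  4  5  6  7  8  9 10 11 12 13 14 15 16 17 18 19
G :  0  0  1  1  2  2  0  0  1  1  2  2  0  0  1  1  2  2  0  0
G_B(19) = 0.
Combined Grundy value = 2 ⊕ 0 = 2.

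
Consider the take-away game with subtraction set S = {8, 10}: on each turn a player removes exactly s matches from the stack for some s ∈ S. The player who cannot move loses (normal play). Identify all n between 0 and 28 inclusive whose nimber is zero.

0, 1, 2, 3, 4, 5, 6, 7, 18, 19, 20, 21, 22, 23, 24, 25

n :  0  1  2  3  4  5  6  7  8  9 10 11 12 13 14 15 16 17 18 19 20 21 22 23 24 25 26 27 28
G :  0  0  0  0  0  0  0  0  1  1  1  1  1  1  1  1  2  2  0  0  0  0  0  0  0  0  1  1  1
P-positions are exactly the n with G(n) = 0.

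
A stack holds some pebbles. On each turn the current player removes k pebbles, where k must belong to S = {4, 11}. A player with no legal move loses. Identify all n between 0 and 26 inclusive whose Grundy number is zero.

0, 1, 2, 3, 8, 9, 10, 15, 16, 17, 18, 23, 24, 25

G(0) = 0
G(1) = mex{} = 0
G(2) = mex{} = 0
G(3) = mex{} = 0
G(4) = mex{0} = 1
G(5) = mex{0} = 1
G(6) = mex{0} = 1
G(7) = mex{0} = 1
G(8) = mex{1} = 0
G(9) = mex{1} = 0
G(10) = mex{1} = 0
G(11) = mex{1,0} = 2
G(12) = mex{0,0} = 1
G(13) = mex{0,0} = 1
G(14) = mex{0,0} = 1
G(15) = mex{2,1} = 0
G(16) = mex{1,1} = 0
G(17) = mex{1,1} = 0
G(18) = mex{1,1} = 0
G(19) = mex{0,0} = 1
G(20) = mex{0,0} = 1
G(21) = mex{0,0} = 1
G(22) = mex{0,2} = 1
G(23) = mex{1,1} = 0
G(24) = mex{1,1} = 0
G(25) = mex{1,1} = 0
G(26) = mex{1,0} = 2
P-positions are exactly the n with G(n) = 0.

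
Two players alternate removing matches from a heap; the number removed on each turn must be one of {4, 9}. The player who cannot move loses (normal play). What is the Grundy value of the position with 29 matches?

G(0) = 0
G(1) = mex{} = 0
G(2) = mex{} = 0
G(3) = mex{} = 0
G(4) = mex{0} = 1
G(5) = mex{0} = 1
G(6) = mex{0} = 1
G(7) = mex{0} = 1
G(8) = mex{1} = 0
G(9) = mex{1,0} = 2
G(10) = mex{1,0} = 2
G(11) = mex{1,0} = 2
G(12) = mex{0,0} = 1
G(13) = mex{2,1} = 0
G(14) = mex{2,1} = 0
G(15) = mex{2,1} = 0
G(16) = mex{1,1} = 0
G(17) = mex{0,0} = 1
G(18) = mex{0,2} = 1
G(19) = mex{0,2} = 1
G(20) = mex{0,2} = 1
G(21) = mex{1,1} = 0
G(22) = mex{1,0} = 2
G(23) = mex{1,0} = 2
G(24) = mex{1,0} = 2
G(25) = mex{0,0} = 1
G(26) = mex{2,1} = 0
G(27) = mex{2,1} = 0
G(28) = mex{2,1} = 0
G(29) = mex{1,1} = 0

0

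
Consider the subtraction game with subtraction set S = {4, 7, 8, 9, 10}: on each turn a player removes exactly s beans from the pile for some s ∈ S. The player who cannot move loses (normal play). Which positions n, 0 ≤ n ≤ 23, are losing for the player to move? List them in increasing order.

0, 1, 2, 3, 14, 15, 16, 17

G(0) = 0
G(1) = mex{} = 0
G(2) = mex{} = 0
G(3) = mex{} = 0
G(4) = mex{0} = 1
G(5) = mex{0} = 1
G(6) = mex{0} = 1
G(7) = mex{0,0} = 1
G(8) = mex{1,0,0} = 2
G(9) = mex{1,0,0,0} = 2
G(10) = mex{1,0,0,0,0} = 2
G(11) = mex{1,1,0,0,0} = 2
G(12) = mex{2,1,1,0,0} = 3
G(13) = mex{2,1,1,1,0} = 3
G(14) = mex{2,1,1,1,1} = 0
G(15) = mex{2,2,1,1,1} = 0
G(16) = mex{3,2,2,1,1} = 0
G(17) = mex{3,2,2,2,1} = 0
G(18) = mex{0,2,2,2,2} = 1
G(19) = mex{0,3,2,2,2} = 1
G(20) = mex{0,3,3,2,2} = 1
G(21) = mex{0,0,3,3,2} = 1
G(22) = mex{1,0,0,3,3} = 2
G(23) = mex{1,0,0,0,3} = 2
P-positions are exactly the n with G(n) = 0.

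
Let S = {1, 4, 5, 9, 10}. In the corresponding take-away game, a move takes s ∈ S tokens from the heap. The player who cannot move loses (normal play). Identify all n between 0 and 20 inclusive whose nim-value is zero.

G(0) = 0
G(1) = mex{0} = 1
G(2) = mex{1} = 0
G(3) = mex{0} = 1
G(4) = mex{1,0} = 2
G(5) = mex{2,1,0} = 3
G(6) = mex{3,0,1} = 2
G(7) = mex{2,1,0} = 3
G(8) = mex{3,2,1} = 0
G(9) = mex{0,3,2,0} = 1
G(10) = mex{1,2,3,1,0} = 4
G(11) = mex{4,3,2,0,1} = 5
G(12) = mex{5,0,3,1,0} = 2
G(13) = mex{2,1,0,2,1} = 3
G(14) = mex{3,4,1,3,2} = 0
G(15) = mex{0,5,4,2,3} = 1
G(16) = mex{1,2,5,3,2} = 0
G(17) = mex{0,3,2,0,3} = 1
G(18) = mex{1,0,3,1,0} = 2
G(19) = mex{2,1,0,4,1} = 3
G(20) = mex{3,0,1,5,4} = 2
P-positions are exactly the n with G(n) = 0.

0, 2, 8, 14, 16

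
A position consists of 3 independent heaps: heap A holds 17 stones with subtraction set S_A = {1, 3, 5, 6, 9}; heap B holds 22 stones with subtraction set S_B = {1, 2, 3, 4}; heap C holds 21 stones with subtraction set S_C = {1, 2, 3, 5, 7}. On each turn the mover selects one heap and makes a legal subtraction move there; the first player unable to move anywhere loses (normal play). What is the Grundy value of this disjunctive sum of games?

2

Heap A, S = {1, 3, 5, 6, 9}:
G(0) = 0
G(1) = mex{0} = 1
G(2) = mex{1} = 0
G(3) = mex{0,0} = 1
G(4) = mex{1,1} = 0
G(5) = mex{0,0,0} = 1
G(6) = mex{1,1,1,0} = 2
G(7) = mex{2,0,0,1} = 3
G(8) = mex{3,1,1,0} = 2
G(9) = mex{2,2,0,1,0} = 3
G(10) = mex{3,3,1,0,1} = 2
G(11) = mex{2,2,2,1,0} = 3
G(12) = mex{3,3,3,2,1} = 0
G(13) = mex{0,2,2,3,0} = 1
G(14) = mex{1,3,3,2,1} = 0
G(15) = mex{0,0,2,3,2} = 1
G(16) = mex{1,1,3,2,3} = 0
G(17) = mex{0,0,0,3,2} = 1
G_A(17) = 1.
Heap B, S = {1, 2, 3, 4}:
G(0) = 0
G(1) = mex{0} = 1
G(2) = mex{1,0} = 2
G(3) = mex{2,1,0} = 3
G(4) = mex{3,2,1,0} = 4
G(5) = mex{4,3,2,1} = 0
G(6) = mex{0,4,3,2} = 1
G(7) = mex{1,0,4,3} = 2
G(8) = mex{2,1,0,4} = 3
G(9) = mex{3,2,1,0} = 4
G(10) = mex{4,3,2,1} = 0
G(11) = mex{0,4,3,2} = 1
G(12) = mex{1,0,4,3} = 2
G(13) = mex{2,1,0,4} = 3
G(14) = mex{3,2,1,0} = 4
G(15) = mex{4,3,2,1} = 0
G(16) = mex{0,4,3,2} = 1
G(17) = mex{1,0,4,3} = 2
G(18) = mex{2,1,0,4} = 3
G(19) = mex{3,2,1,0} = 4
G(20) = mex{4,3,2,1} = 0
G(21) = mex{0,4,3,2} = 1
G(22) = mex{1,0,4,3} = 2
G_B(22) = 2.
Heap C, S = {1, 2, 3, 5, 7}:
G(0) = 0
G(1) = mex{0} = 1
G(2) = mex{1,0} = 2
G(3) = mex{2,1,0} = 3
G(4) = mex{3,2,1} = 0
G(5) = mex{0,3,2,0} = 1
G(6) = mex{1,0,3,1} = 2
G(7) = mex{2,1,0,2,0} = 3
G(8) = mex{3,2,1,3,1} = 0
G(9) = mex{0,3,2,0,2} = 1
G(10) = mex{1,0,3,1,3} = 2
G(11) = mex{2,1,0,2,0} = 3
G(12) = mex{3,2,1,3,1} = 0
G(13) = mex{0,3,2,0,2} = 1
G(14) = mex{1,0,3,1,3} = 2
G(15) = mex{2,1,0,2,0} = 3
G(16) = mex{3,2,1,3,1} = 0
G(17) = mex{0,3,2,0,2} = 1
G(18) = mex{1,0,3,1,3} = 2
G(19) = mex{2,1,0,2,0} = 3
G(20) = mex{3,2,1,3,1} = 0
G(21) = mex{0,3,2,0,2} = 1
G_C(21) = 1.
Combined Grundy value = 1 ⊕ 2 ⊕ 1 = 2.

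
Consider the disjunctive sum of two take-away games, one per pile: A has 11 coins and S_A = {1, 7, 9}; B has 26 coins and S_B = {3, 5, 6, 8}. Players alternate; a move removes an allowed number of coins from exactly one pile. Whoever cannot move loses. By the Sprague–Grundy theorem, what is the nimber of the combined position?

0

Pile A, S = {1, 7, 9}:
n :  0  1  2  3  4  5  6  7  8  9 10 11
G :  0  1  0  1  0  1  0  1  0  1  0  1
G_A(11) = 1.
Pile B, S = {3, 5, 6, 8}:
G(0) = 0
G(1) = mex{} = 0
G(2) = mex{} = 0
G(3) = mex{0} = 1
G(4) = mex{0} = 1
G(5) = mex{0,0} = 1
G(6) = mex{1,0,0} = 2
G(7) = mex{1,0,0} = 2
G(8) = mex{1,1,0,0} = 2
G(9) = mex{2,1,1,0} = 3
G(10) = mex{2,1,1,0} = 3
G(11) = mex{2,2,1,1} = 0
G(12) = mex{3,2,2,1} = 0
G(13) = mex{3,2,2,1} = 0
G(14) = mex{0,3,2,2} = 1
G(15) = mex{0,3,3,2} = 1
G(16) = mex{0,0,3,2} = 1
G(17) = mex{1,0,0,3} = 2
G(18) = mex{1,0,0,3} = 2
G(19) = mex{1,1,0,0} = 2
G(20) = mex{2,1,1,0} = 3
G(21) = mex{2,1,1,0} = 3
G(22) = mex{2,2,1,1} = 0
G(23) = mex{3,2,2,1} = 0
G(24) = mex{3,2,2,1} = 0
G(25) = mex{0,3,2,2} = 1
G(26) = mex{0,3,3,2} = 1
G_B(26) = 1.
Combined Grundy value = 1 ⊕ 1 = 0.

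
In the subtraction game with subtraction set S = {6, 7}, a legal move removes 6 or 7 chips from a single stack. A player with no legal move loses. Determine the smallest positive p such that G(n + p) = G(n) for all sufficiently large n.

13

n :  0  1  2  3  4  5  6  7  8  9 10 11 12 13 14 15 16 17 18 19 20 21 22 23 24 25 26 27
G :  0  0  0  0  0  0  1  1  1  1  1  1  2  0  0  0  0  0  0  1  1  1  1  1  1  2  0  0
G(n+13) = G(n) holds for n = 0,…,6 (a full window of length max(S) = 7), so the sequence is purely periodic with period 13.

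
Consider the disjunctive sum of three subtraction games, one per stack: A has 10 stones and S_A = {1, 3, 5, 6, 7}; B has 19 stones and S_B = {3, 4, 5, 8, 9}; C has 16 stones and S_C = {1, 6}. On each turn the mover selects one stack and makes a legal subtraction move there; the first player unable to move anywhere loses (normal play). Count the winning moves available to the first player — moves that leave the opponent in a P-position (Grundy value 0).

Stack A, S = {1, 3, 5, 6, 7}:
G(0) = 0
G(1) = mex{0} = 1
G(2) = mex{1} = 0
G(3) = mex{0,0} = 1
G(4) = mex{1,1} = 0
G(5) = mex{0,0,0} = 1
G(6) = mex{1,1,1,0} = 2
G(7) = mex{2,0,0,1,0} = 3
G(8) = mex{3,1,1,0,1} = 2
G(9) = mex{2,2,0,1,0} = 3
G(10) = mex{3,3,1,0,1} = 2
G_A(10) = 2.
Stack B, S = {3, 4, 5, 8, 9}:
G(0) = 0
G(1) = mex{} = 0
G(2) = mex{} = 0
G(3) = mex{0} = 1
G(4) = mex{0,0} = 1
G(5) = mex{0,0,0} = 1
G(6) = mex{1,0,0} = 2
G(7) = mex{1,1,0} = 2
G(8) = mex{1,1,1,0} = 2
G(9) = mex{2,1,1,0,0} = 3
G(10) = mex{2,2,1,0,0} = 3
G(11) = mex{2,2,2,1,0} = 3
G(12) = mex{3,2,2,1,1} = 0
G(13) = mex{3,3,2,1,1} = 0
G(14) = mex{3,3,3,2,1} = 0
G(15) = mex{0,3,3,2,2} = 1
G(16) = mex{0,0,3,2,2} = 1
G(17) = mex{0,0,0,3,2} = 1
G(18) = mex{1,0,0,3,3} = 2
G(19) = mex{1,1,0,3,3} = 2
G_B(19) = 2.
Stack C, S = {1, 6}:
G(0) = 0
G(1) = mex{0} = 1
G(2) = mex{1} = 0
G(3) = mex{0} = 1
G(4) = mex{1} = 0
G(5) = mex{0} = 1
G(6) = mex{1,0} = 2
G(7) = mex{2,1} = 0
G(8) = mex{0,0} = 1
G(9) = mex{1,1} = 0
G(10) = mex{0,0} = 1
G(11) = mex{1,1} = 0
G(12) = mex{0,2} = 1
G(13) = mex{1,0} = 2
G(14) = mex{2,1} = 0
G(15) = mex{0,0} = 1
G(16) = mex{1,1} = 0
G_C(16) = 0.
Combined Grundy value = 2 ⊕ 2 ⊕ 0 = 0.
A winning move leaves total XOR = 0, i.e. changes one component's Grundy value g to g ⊕ X where X is the current total.
Stack A: target g' = 2⊕0 = 2, but every legal move changes the Grundy value (mex property), so 0 moves.
Stack B: target g' = 2⊕0 = 2, but every legal move changes the Grundy value (mex property), so 0 moves.
Stack C: target g' = 0⊕0 = 0, but every legal move changes the Grundy value (mex property), so 0 moves.

0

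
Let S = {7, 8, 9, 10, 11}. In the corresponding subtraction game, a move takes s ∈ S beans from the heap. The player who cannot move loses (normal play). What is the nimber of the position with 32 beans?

2

G(0) = 0
G(1) = mex{} = 0
G(2) = mex{} = 0
G(3) = mex{} = 0
G(4) = mex{} = 0
G(5) = mex{} = 0
G(6) = mex{} = 0
G(7) = mex{0} = 1
G(8) = mex{0,0} = 1
G(9) = mex{0,0,0} = 1
G(10) = mex{0,0,0,0} = 1
G(11) = mex{0,0,0,0,0} = 1
G(12) = mex{0,0,0,0,0} = 1
G(13) = mex{0,0,0,0,0} = 1
G(14) = mex{1,0,0,0,0} = 2
G(15) = mex{1,1,0,0,0} = 2
G(16) = mex{1,1,1,0,0} = 2
G(17) = mex{1,1,1,1,0} = 2
G(18) = mex{1,1,1,1,1} = 0
G(19) = mex{1,1,1,1,1} = 0
G(20) = mex{1,1,1,1,1} = 0
G(21) = mex{2,1,1,1,1} = 0
G(22) = mex{2,2,1,1,1} = 0
G(23) = mex{2,2,2,1,1} = 0
G(24) = mex{2,2,2,2,1} = 0
G(25) = mex{0,2,2,2,2} = 1
G(26) = mex{0,0,2,2,2} = 1
G(27) = mex{0,0,0,2,2} = 1
G(28) = mex{0,0,0,0,2} = 1
G(29) = mex{0,0,0,0,0} = 1
G(30) = mex{0,0,0,0,0} = 1
G(31) = mex{0,0,0,0,0} = 1
G(32) = mex{1,0,0,0,0} = 2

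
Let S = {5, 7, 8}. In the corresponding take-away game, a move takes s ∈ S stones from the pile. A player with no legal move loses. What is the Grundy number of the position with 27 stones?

0

n :  0  1  2  3  4  5  6  7  8  9 10 11 12 13 14 15 16 17 18 19 20 21 22 23 24 25 26 27
G :  0  0  0  0  0  1  1  1  1  1  2  2  2  0  0  0  0  0  1  1  1  1  1  2  2  2  0  0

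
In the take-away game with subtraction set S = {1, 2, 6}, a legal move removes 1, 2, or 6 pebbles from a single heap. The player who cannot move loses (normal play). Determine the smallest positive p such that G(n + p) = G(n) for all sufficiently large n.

7

n :  0  1  2  3  4  5  6  7  8  9 10 11 12 13 14 15
G :  0  1  2  0  1  2  3  0  1  2  0  1  2  3  0  1
G(n+7) = G(n) holds for n = 0,…,5 (a full window of length max(S) = 6), so the sequence is purely periodic with period 7.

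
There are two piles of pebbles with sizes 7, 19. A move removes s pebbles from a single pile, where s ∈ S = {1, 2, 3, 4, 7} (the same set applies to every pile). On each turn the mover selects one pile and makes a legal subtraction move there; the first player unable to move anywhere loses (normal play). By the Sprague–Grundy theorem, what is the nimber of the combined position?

6

All piles use S = {1, 2, 3, 4, 7}:
G(0) = 0
G(1) = mex{0} = 1
G(2) = mex{1,0} = 2
G(3) = mex{2,1,0} = 3
G(4) = mex{3,2,1,0} = 4
G(5) = mex{4,3,2,1} = 0
G(6) = mex{0,4,3,2} = 1
G(7) = mex{1,0,4,3,0} = 2
G(8) = mex{2,1,0,4,1} = 3
G(9) = mex{3,2,1,0,2} = 4
G(10) = mex{4,3,2,1,3} = 0
G(11) = mex{0,4,3,2,4} = 1
G(12) = mex{1,0,4,3,0} = 2
G(13) = mex{2,1,0,4,1} = 3
G(14) = mex{3,2,1,0,2} = 4
G(15) = mex{4,3,2,1,3} = 0
G(16) = mex{0,4,3,2,4} = 1
G(17) = mex{1,0,4,3,0} = 2
G(18) = mex{2,1,0,4,1} = 3
G(19) = mex{3,2,1,0,2} = 4
Pile A: G(7) = 2.
Pile B: G(19) = 4.
Combined Grundy value = 2 ⊕ 4 = 6.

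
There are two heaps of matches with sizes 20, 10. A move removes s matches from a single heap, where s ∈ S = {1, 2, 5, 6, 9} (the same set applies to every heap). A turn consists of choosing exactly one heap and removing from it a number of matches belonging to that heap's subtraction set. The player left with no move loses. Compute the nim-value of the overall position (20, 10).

All heaps use S = {1, 2, 5, 6, 9}:
G(0) = 0
G(1) = mex{0} = 1
G(2) = mex{1,0} = 2
G(3) = mex{2,1} = 0
G(4) = mex{0,2} = 1
G(5) = mex{1,0,0} = 2
G(6) = mex{2,1,1,0} = 3
G(7) = mex{3,2,2,1} = 0
G(8) = mex{0,3,0,2} = 1
G(9) = mex{1,0,1,0,0} = 2
G(10) = mex{2,1,2,1,1} = 0
G(11) = mex{0,2,3,2,2} = 1
G(12) = mex{1,0,0,3,0} = 2
G(13) = mex{2,1,1,0,1} = 3
G(14) = mex{3,2,2,1,2} = 0
G(15) = mex{0,3,0,2,3} = 1
G(16) = mex{1,0,1,0,0} = 2
G(17) = mex{2,1,2,1,1} = 0
G(18) = mex{0,2,3,2,2} = 1
G(19) = mex{1,0,0,3,0} = 2
G(20) = mex{2,1,1,0,1} = 3
Heap A: G(20) = 3.
Heap B: G(10) = 0.
Combined Grundy value = 3 ⊕ 0 = 3.

3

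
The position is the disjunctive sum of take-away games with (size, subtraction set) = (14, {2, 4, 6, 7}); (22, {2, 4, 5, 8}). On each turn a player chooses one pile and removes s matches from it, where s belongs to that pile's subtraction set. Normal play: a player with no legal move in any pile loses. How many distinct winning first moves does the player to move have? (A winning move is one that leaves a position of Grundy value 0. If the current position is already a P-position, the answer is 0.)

Pile A, S = {2, 4, 6, 7}:
G(0) = 0
G(1) = mex{} = 0
G(2) = mex{0} = 1
G(3) = mex{0} = 1
G(4) = mex{1,0} = 2
G(5) = mex{1,0} = 2
G(6) = mex{2,1,0} = 3
G(7) = mex{2,1,0,0} = 3
G(8) = mex{3,2,1,0} = 4
G(9) = mex{3,2,1,1} = 0
G(10) = mex{4,3,2,1} = 0
G(11) = mex{0,3,2,2} = 1
G(12) = mex{0,4,3,2} = 1
G(13) = mex{1,0,3,3} = 2
G(14) = mex{1,0,4,3} = 2
G_A(14) = 2.
Pile B, S = {2, 4, 5, 8}:
G(0) = 0
G(1) = mex{} = 0
G(2) = mex{0} = 1
G(3) = mex{0} = 1
G(4) = mex{1,0} = 2
G(5) = mex{1,0,0} = 2
G(6) = mex{2,1,0} = 3
G(7) = mex{2,1,1} = 0
G(8) = mex{3,2,1,0} = 4
G(9) = mex{0,2,2,0} = 1
G(10) = mex{4,3,2,1} = 0
G(11) = mex{1,0,3,1} = 2
G(12) = mex{0,4,0,2} = 1
G(13) = mex{2,1,4,2} = 0
G(14) = mex{1,0,1,3} = 2
G(15) = mex{0,2,0,0} = 1
G(16) = mex{2,1,2,4} = 0
G(17) = mex{1,0,1,1} = 2
G(18) = mex{0,2,0,0} = 1
G(19) = mex{2,1,2,2} = 0
G(20) = mex{1,0,1,1} = 2
G(21) = mex{0,2,0,0} = 1
G(22) = mex{2,1,2,2} = 0
G_B(22) = 0.
Combined Grundy value = 2 ⊕ 0 = 2.
A winning move leaves total XOR = 0, i.e. changes one component's Grundy value g to g ⊕ X where X is the current total.
Pile A: need g' = 2⊕2 = 0. Options: 14−2→G=1, 14−4→G=0, 14−6→G=4, 14−7→G=3. Hits: 1.
Pile B: need g' = 0⊕2 = 2. Options: 22−2→G=2, 22−4→G=1, 22−5→G=2, 22−8→G=2. Hits: 3.

4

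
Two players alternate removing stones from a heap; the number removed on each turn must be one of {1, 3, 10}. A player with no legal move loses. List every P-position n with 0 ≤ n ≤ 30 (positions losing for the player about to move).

0, 2, 4, 6, 8, 13, 15, 17, 19, 21, 26, 28, 30

G(0) = 0
G(1) = mex{0} = 1
G(2) = mex{1} = 0
G(3) = mex{0,0} = 1
G(4) = mex{1,1} = 0
G(5) = mex{0,0} = 1
G(6) = mex{1,1} = 0
G(7) = mex{0,0} = 1
G(8) = mex{1,1} = 0
G(9) = mex{0,0} = 1
G(10) = mex{1,1,0} = 2
G(11) = mex{2,0,1} = 3
G(12) = mex{3,1,0} = 2
G(13) = mex{2,2,1} = 0
G(14) = mex{0,3,0} = 1
G(15) = mex{1,2,1} = 0
G(16) = mex{0,0,0} = 1
G(17) = mex{1,1,1} = 0
G(18) = mex{0,0,0} = 1
G(19) = mex{1,1,1} = 0
G(20) = mex{0,0,2} = 1
G(21) = mex{1,1,3} = 0
G(22) = mex{0,0,2} = 1
G(23) = mex{1,1,0} = 2
G(24) = mex{2,0,1} = 3
G(25) = mex{3,1,0} = 2
G(26) = mex{2,2,1} = 0
G(27) = mex{0,3,0} = 1
G(28) = mex{1,2,1} = 0
G(29) = mex{0,0,0} = 1
G(30) = mex{1,1,1} = 0
P-positions are exactly the n with G(n) = 0.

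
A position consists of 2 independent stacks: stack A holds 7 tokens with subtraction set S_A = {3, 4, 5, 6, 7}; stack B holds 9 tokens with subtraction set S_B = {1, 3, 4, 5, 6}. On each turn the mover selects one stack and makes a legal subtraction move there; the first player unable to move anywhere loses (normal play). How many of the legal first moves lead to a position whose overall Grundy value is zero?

Stack A, S = {3, 4, 5, 6, 7}:
G(0) = 0
G(1) = mex{} = 0
G(2) = mex{} = 0
G(3) = mex{0} = 1
G(4) = mex{0,0} = 1
G(5) = mex{0,0,0} = 1
G(6) = mex{1,0,0,0} = 2
G(7) = mex{1,1,0,0,0} = 2
G_A(7) = 2.
Stack B, S = {1, 3, 4, 5, 6}:
n : 0 1 2 3 4 5 6 7 8 9
G : 0 1 0 1 2 3 2 3 4 0
G_B(9) = 0.
Combined Grundy value = 2 ⊕ 0 = 2.
A winning move leaves total XOR = 0, i.e. changes one component's Grundy value g to g ⊕ X where X is the current total.
Stack A: need g' = 2⊕2 = 0. Options: 7−3→G=1, 7−4→G=1, 7−5→G=0, 7−6→G=0, 7−7→G=0. Hits: 3.
Stack B: need g' = 0⊕2 = 2. Options: 9−1→G=4, 9−3→G=2, 9−4→G=3, 9−5→G=2, 9−6→G=1. Hits: 2.

5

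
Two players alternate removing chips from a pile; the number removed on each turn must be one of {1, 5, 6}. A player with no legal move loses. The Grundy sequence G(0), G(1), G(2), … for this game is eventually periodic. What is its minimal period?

11

n :  0  1  2  3  4  5  6  7  8  9 10 11 12 13 14 15 16 17 18 19 20 21 22 23
G :  0  1  0  1  0  1  2  3  2  3  2  0  1  0  1  0  1  2  3  2  3  2  0  1
G(n+11) = G(n) holds for n = 0,…,5 (a full window of length max(S) = 6), so the sequence is purely periodic with period 11.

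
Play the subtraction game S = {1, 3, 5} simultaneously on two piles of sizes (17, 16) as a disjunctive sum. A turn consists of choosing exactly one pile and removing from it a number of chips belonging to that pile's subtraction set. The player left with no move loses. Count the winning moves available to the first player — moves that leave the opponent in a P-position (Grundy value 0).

6

All piles use S = {1, 3, 5}:
n :  0  1  2  3  4  5  6  7  8  9 10 11 12 13 14 15 16 17
G :  0  1  0  1  0  1  0  1  0  1  0  1  0  1  0  1  0  1
Pile A: G(17) = 1.
Pile B: G(16) = 0.
Combined Grundy value = 1 ⊕ 0 = 1.
A winning move leaves total XOR = 0, i.e. changes one component's Grundy value g to g ⊕ X where X is the current total.
Pile A: need g' = 1⊕1 = 0. Options: 17−1→G=0, 17−3→G=0, 17−5→G=0. Hits: 3.
Pile B: need g' = 0⊕1 = 1. Options: 16−1→G=1, 16−3→G=1, 16−5→G=1. Hits: 3.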